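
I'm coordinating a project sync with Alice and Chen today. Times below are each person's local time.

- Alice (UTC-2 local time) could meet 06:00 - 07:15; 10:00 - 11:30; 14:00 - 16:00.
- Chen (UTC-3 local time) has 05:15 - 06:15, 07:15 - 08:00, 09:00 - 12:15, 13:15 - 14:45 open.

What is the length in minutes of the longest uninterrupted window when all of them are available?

Alice in UTC: 08:00-09:15, 12:00-13:30, 16:00-18:00 (add 2h to convert from UTC-2).
Chen in UTC: 08:15-09:15, 10:15-11:00, 12:00-15:15, 16:15-17:45 (add 3h to convert from UTC-3).
Alice ∩ Chen: 08:15-09:15, 12:00-13:30, 16:15-17:45.
The longest is 12:00-13:30 at 90 minutes.

90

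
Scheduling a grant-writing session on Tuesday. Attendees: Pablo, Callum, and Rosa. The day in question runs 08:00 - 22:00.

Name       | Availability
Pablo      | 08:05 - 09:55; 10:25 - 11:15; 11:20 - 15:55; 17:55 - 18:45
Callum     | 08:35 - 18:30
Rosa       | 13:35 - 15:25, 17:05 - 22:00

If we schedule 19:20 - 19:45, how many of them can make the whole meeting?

Rosa can make the full 19:20-19:45 slot — that's 1.

1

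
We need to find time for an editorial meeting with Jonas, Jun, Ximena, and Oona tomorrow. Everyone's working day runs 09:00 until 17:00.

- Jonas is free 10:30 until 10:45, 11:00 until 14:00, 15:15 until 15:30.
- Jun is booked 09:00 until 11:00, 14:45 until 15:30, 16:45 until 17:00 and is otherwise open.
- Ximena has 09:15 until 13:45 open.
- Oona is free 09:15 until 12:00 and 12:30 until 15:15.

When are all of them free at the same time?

11:00-12:00, 12:30-13:45

Jonas free: 10:30-10:45, 11:00-14:00, 15:15-15:30.
Jun free: 11:00-14:45, 15:30-16:45 (invert busy blocks within the working day).
Ximena free: 09:15-13:45.
Oona free: 09:15-12:00, 12:30-15:15.
Jonas ∩ Jun: 11:00-14:00.
Jonas ∩ Jun ∩ Ximena: 11:00-13:45.
Jonas ∩ Jun ∩ Ximena ∩ Oona: 11:00-12:00, 12:30-13:45.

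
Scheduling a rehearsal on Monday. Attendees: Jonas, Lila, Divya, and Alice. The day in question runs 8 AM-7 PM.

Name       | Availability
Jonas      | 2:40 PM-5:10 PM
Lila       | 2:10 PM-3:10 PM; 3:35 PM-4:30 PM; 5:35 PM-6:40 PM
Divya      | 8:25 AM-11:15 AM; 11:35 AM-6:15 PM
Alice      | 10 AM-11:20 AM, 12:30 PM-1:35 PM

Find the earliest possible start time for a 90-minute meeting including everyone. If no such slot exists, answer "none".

none

Jonas ∩ Lila: 14:40-15:10, 15:35-16:30.
Jonas ∩ Lila ∩ Divya: 14:40-15:10, 15:35-16:30.
Jonas ∩ Lila ∩ Divya ∩ Alice: ∅.
There is no time when everyone is free.
No common window is at least 90 minutes long.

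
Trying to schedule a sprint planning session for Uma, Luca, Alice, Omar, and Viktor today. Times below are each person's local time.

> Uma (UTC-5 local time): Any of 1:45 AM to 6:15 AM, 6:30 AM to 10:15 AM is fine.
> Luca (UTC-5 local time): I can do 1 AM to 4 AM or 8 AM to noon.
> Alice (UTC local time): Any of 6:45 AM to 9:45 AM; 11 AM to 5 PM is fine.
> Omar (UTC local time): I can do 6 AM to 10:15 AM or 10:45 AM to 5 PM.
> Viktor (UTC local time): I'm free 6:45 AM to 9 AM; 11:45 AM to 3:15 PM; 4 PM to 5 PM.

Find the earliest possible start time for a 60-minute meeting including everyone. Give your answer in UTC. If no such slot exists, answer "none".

06:45

Uma in UTC: 06:45-11:15, 11:30-15:15 (add 5h to convert from UTC-5).
Luca in UTC: 06:00-09:00, 13:00-17:00 (add 5h to convert from UTC-5).
Alice in UTC: 06:45-09:45, 11:00-17:00.
Omar in UTC: 06:00-10:15, 10:45-17:00.
Viktor in UTC: 06:45-09:00, 11:45-15:15, 16:00-17:00.
Uma ∩ Luca: 06:45-09:00, 13:00-15:15.
Uma ∩ Luca ∩ Alice: 06:45-09:00, 13:00-15:15.
Uma ∩ Luca ∩ Alice ∩ Omar: 06:45-09:00, 13:00-15:15.
Uma ∩ Luca ∩ Alice ∩ Omar ∩ Viktor: 06:45-09:00, 13:00-15:15.
The first common window of at least 60 minutes is 06:45-09:00, so the earliest start is 06:45.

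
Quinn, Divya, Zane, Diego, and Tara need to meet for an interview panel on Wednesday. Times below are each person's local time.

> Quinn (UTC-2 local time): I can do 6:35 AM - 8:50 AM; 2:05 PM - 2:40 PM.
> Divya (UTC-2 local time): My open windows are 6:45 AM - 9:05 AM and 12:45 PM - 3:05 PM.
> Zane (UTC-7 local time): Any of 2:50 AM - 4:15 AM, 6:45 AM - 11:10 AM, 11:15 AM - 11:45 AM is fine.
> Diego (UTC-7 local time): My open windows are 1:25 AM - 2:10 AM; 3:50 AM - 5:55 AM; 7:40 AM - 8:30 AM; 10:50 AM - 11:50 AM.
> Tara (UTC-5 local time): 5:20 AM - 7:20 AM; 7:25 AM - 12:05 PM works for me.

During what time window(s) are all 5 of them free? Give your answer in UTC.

none

Quinn in UTC: 08:35-10:50, 16:05-16:40 (add 2h to convert from UTC-2).
Divya in UTC: 08:45-11:05, 14:45-17:05 (add 2h to convert from UTC-2).
Zane in UTC: 09:50-11:15, 13:45-18:10, 18:15-18:45 (add 7h to convert from UTC-7).
Diego in UTC: 08:25-09:10, 10:50-12:55, 14:40-15:30, 17:50-18:50 (add 7h to convert from UTC-7).
Tara in UTC: 10:20-12:20, 12:25-17:05 (add 5h to convert from UTC-5).
Quinn ∩ Divya: 08:45-10:50, 16:05-16:40.
Quinn ∩ Divya ∩ Zane: 09:50-10:50, 16:05-16:40.
Quinn ∩ Divya ∩ Zane ∩ Diego: ∅.
Quinn ∩ Divya ∩ Zane ∩ Diego ∩ Tara: ∅.
There is no time when everyone is free.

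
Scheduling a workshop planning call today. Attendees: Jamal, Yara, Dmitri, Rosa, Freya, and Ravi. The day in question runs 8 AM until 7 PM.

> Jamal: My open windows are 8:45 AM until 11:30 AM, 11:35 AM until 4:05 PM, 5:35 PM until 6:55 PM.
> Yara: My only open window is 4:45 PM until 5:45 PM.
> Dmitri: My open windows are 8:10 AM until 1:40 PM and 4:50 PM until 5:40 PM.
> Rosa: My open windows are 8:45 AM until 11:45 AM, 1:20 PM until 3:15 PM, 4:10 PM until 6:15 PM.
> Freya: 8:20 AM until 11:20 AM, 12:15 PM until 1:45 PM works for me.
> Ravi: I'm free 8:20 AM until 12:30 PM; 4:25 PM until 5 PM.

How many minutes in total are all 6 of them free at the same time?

0

Jamal ∩ Yara: 17:35-17:45.
Jamal ∩ Yara ∩ Dmitri: 17:35-17:40.
Jamal ∩ Yara ∩ Dmitri ∩ Rosa: 17:35-17:40.
Jamal ∩ Yara ∩ Dmitri ∩ Rosa ∩ Freya: ∅.
Jamal ∩ Yara ∩ Dmitri ∩ Rosa ∩ Freya ∩ Ravi: ∅.
There is no time when everyone is free.
There is no common window, so the total is 0 minutes.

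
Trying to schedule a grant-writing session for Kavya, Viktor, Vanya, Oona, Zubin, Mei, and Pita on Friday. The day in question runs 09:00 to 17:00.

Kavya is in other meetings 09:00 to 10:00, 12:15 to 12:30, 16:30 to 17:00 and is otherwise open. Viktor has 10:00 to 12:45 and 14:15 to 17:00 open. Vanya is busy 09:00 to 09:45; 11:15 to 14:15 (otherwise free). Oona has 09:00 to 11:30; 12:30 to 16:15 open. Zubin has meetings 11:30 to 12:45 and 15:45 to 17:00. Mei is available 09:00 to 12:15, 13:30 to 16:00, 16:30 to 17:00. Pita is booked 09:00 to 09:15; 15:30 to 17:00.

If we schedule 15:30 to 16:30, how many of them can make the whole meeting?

3

Kavya free: 10:00-12:15, 12:30-16:30 (invert busy blocks within the working day).
Viktor free: 10:00-12:45, 14:15-17:00.
Vanya free: 09:45-11:15, 14:15-17:00 (invert busy blocks within the working day).
Oona free: 09:00-11:30, 12:30-16:15.
Zubin free: 09:00-11:30, 12:45-15:45 (invert busy blocks within the working day).
Mei free: 09:00-12:15, 13:30-16:00, 16:30-17:00.
Pita free: 09:15-15:30 (invert busy blocks within the working day).
Kavya, Viktor, and Vanya can make the full 15:30-16:30 slot — that's 3.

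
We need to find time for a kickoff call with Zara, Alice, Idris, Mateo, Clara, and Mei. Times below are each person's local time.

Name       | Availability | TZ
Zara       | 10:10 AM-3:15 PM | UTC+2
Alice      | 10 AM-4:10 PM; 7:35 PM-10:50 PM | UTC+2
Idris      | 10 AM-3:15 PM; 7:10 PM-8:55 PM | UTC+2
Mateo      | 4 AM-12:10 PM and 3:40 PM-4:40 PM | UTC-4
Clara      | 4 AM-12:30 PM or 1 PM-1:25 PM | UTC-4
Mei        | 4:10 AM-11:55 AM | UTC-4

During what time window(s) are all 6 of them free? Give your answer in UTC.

Zara in UTC: 08:10-13:15 (subtract 2h to convert from UTC+2).
Alice in UTC: 08:00-14:10, 17:35-20:50 (subtract 2h to convert from UTC+2).
Idris in UTC: 08:00-13:15, 17:10-18:55 (subtract 2h to convert from UTC+2).
Mateo in UTC: 08:00-16:10, 19:40-20:40 (add 4h to convert from UTC-4).
Clara in UTC: 08:00-16:30, 17:00-17:25 (add 4h to convert from UTC-4).
Mei in UTC: 08:10-15:55 (add 4h to convert from UTC-4).
Zara ∩ Alice: 08:10-13:15.
Zara ∩ Alice ∩ Idris: 08:10-13:15.
Zara ∩ Alice ∩ Idris ∩ Mateo: 08:10-13:15.
Zara ∩ Alice ∩ Idris ∩ Mateo ∩ Clara: 08:10-13:15.
Zara ∩ Alice ∩ Idris ∩ Mateo ∩ Clara ∩ Mei: 08:10-13:15.
So the common availability across everyone is 08:10-13:15.

08:10-13:15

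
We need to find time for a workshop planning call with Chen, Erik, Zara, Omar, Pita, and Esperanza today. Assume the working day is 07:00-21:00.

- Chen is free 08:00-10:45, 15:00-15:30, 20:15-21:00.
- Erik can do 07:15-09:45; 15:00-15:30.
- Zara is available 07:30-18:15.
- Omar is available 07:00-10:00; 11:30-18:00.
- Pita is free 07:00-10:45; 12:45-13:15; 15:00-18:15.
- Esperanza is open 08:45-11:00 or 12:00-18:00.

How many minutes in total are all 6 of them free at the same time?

Chen ∩ Erik: 08:00-09:45, 15:00-15:30.
Chen ∩ Erik ∩ Zara: 08:00-09:45, 15:00-15:30.
Chen ∩ Erik ∩ Zara ∩ Omar: 08:00-09:45, 15:00-15:30.
Chen ∩ Erik ∩ Zara ∩ Omar ∩ Pita: 08:00-09:45, 15:00-15:30.
Chen ∩ Erik ∩ Zara ∩ Omar ∩ Pita ∩ Esperanza: 08:45-09:45, 15:00-15:30.
Those are the intersection windows.
Summing the common windows: 60 + 30 = 90 minutes.

90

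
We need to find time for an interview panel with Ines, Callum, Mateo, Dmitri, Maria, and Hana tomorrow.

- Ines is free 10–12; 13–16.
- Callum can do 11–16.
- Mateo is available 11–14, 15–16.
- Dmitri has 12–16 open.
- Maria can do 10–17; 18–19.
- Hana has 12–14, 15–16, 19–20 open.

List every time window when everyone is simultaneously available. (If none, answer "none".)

Ines ∩ Callum: 11:00-12:00, 13:00-16:00.
Ines ∩ Callum ∩ Mateo: 11:00-12:00, 13:00-14:00, 15:00-16:00.
Ines ∩ Callum ∩ Mateo ∩ Dmitri: 13:00-14:00, 15:00-16:00.
Ines ∩ Callum ∩ Mateo ∩ Dmitri ∩ Maria: 13:00-14:00, 15:00-16:00.
Ines ∩ Callum ∩ Mateo ∩ Dmitri ∩ Maria ∩ Hana: 13:00-14:00, 15:00-16:00.

13:00-14:00, 15:00-16:00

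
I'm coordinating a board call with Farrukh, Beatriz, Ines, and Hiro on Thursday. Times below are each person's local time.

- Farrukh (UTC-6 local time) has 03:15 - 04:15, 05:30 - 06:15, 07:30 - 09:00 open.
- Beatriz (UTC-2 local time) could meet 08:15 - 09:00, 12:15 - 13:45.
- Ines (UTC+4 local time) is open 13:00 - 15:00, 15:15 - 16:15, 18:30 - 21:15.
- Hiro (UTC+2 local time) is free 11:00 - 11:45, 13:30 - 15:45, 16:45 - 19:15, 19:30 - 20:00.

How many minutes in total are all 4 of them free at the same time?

15

Farrukh in UTC: 09:15-10:15, 11:30-12:15, 13:30-15:00 (add 6h to convert from UTC-6).
Beatriz in UTC: 10:15-11:00, 14:15-15:45 (add 2h to convert from UTC-2).
Ines in UTC: 09:00-11:00, 11:15-12:15, 14:30-17:15 (subtract 4h to convert from UTC+4).
Hiro in UTC: 09:00-09:45, 11:30-13:45, 14:45-17:15, 17:30-18:00 (subtract 2h to convert from UTC+2).
Farrukh ∩ Beatriz: 14:15-15:00.
Farrukh ∩ Beatriz ∩ Ines: 14:30-15:00.
Farrukh ∩ Beatriz ∩ Ines ∩ Hiro: 14:45-15:00.
Those are the intersection windows.
That's a single block of 15 minutes.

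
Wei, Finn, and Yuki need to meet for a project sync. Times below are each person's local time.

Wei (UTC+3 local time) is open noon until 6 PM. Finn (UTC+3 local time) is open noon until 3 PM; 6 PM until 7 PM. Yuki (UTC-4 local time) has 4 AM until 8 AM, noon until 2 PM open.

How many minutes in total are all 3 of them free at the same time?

180

Wei in UTC: 09:00-15:00 (subtract 3h to convert from UTC+3).
Finn in UTC: 09:00-12:00, 15:00-16:00 (subtract 3h to convert from UTC+3).
Yuki in UTC: 08:00-12:00, 16:00-18:00 (add 4h to convert from UTC-4).
Wei ∩ Finn: 09:00-12:00.
Wei ∩ Finn ∩ Yuki: 09:00-12:00.
That's a single block of 180 minutes.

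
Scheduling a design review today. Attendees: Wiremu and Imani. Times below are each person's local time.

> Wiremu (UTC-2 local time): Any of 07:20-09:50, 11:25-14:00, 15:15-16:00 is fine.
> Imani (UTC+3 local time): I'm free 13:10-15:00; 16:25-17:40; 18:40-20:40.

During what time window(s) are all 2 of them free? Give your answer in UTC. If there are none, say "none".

10:10-11:50, 13:25-14:40, 15:40-16:00, 17:15-17:40

Wiremu in UTC: 09:20-11:50, 13:25-16:00, 17:15-18:00 (add 2h to convert from UTC-2).
Imani in UTC: 10:10-12:00, 13:25-14:40, 15:40-17:40 (subtract 3h to convert from UTC+3).
Wiremu ∩ Imani: 10:10-11:50, 13:25-14:40, 15:40-16:00, 17:15-17:40.
Those are the intersection windows.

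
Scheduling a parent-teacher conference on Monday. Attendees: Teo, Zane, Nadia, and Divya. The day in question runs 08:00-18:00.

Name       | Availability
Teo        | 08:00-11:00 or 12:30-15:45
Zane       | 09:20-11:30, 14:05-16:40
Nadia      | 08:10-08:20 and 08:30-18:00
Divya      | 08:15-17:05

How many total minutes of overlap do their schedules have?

200

Teo ∩ Zane: 09:20-11:00, 14:05-15:45.
Teo ∩ Zane ∩ Nadia: 09:20-11:00, 14:05-15:45.
Teo ∩ Zane ∩ Nadia ∩ Divya: 09:20-11:00, 14:05-15:45.
So the common availability across everyone is 09:20-11:00, 14:05-15:45.
Summing the common windows: 100 + 100 = 200 minutes.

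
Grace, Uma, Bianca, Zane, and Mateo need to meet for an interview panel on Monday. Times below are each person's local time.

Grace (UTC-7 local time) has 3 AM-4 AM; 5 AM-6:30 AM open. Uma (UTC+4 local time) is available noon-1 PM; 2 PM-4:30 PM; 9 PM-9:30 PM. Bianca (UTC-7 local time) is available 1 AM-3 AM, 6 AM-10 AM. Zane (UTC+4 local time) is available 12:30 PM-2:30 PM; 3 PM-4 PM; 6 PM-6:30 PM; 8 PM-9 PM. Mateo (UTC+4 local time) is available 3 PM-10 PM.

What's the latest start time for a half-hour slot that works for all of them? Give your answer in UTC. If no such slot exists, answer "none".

Grace in UTC: 10:00-11:00, 12:00-13:30 (add 7h to convert from UTC-7).
Uma in UTC: 08:00-09:00, 10:00-12:30, 17:00-17:30 (subtract 4h to convert from UTC+4).
Bianca in UTC: 08:00-10:00, 13:00-17:00 (add 7h to convert from UTC-7).
Zane in UTC: 08:30-10:30, 11:00-12:00, 14:00-14:30, 16:00-17:00 (subtract 4h to convert from UTC+4).
Mateo in UTC: 11:00-18:00 (subtract 4h to convert from UTC+4).
Grace ∩ Uma: 10:00-11:00, 12:00-12:30.
Grace ∩ Uma ∩ Bianca: ∅.
Grace ∩ Uma ∩ Bianca ∩ Zane: ∅.
Grace ∩ Uma ∩ Bianca ∩ Zane ∩ Mateo: ∅.
There is no time when everyone is free.
No common window is at least 30 minutes long.

none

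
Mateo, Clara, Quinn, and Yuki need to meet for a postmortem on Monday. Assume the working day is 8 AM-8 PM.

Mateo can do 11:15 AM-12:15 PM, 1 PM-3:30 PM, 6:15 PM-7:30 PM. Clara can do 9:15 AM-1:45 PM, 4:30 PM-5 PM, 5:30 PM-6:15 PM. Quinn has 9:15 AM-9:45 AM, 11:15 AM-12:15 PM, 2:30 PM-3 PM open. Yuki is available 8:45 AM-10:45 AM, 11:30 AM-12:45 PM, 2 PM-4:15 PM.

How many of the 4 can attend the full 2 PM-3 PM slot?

Mateo and Yuki can make the full 14:00-15:00 slot — that's 2.

2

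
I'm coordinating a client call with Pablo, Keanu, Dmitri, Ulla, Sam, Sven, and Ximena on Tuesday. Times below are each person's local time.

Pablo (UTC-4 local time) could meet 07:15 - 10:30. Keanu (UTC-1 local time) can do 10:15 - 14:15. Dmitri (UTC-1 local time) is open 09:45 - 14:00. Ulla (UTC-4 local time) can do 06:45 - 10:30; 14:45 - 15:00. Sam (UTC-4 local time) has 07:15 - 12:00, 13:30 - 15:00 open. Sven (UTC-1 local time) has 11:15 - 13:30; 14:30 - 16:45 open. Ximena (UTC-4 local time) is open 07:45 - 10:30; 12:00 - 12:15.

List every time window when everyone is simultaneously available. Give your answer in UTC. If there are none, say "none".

Pablo in UTC: 11:15-14:30 (add 4h to convert from UTC-4).
Keanu in UTC: 11:15-15:15 (add 1h to convert from UTC-1).
Dmitri in UTC: 10:45-15:00 (add 1h to convert from UTC-1).
Ulla in UTC: 10:45-14:30, 18:45-19:00 (add 4h to convert from UTC-4).
Sam in UTC: 11:15-16:00, 17:30-19:00 (add 4h to convert from UTC-4).
Sven in UTC: 12:15-14:30, 15:30-17:45 (add 1h to convert from UTC-1).
Ximena in UTC: 11:45-14:30, 16:00-16:15 (add 4h to convert from UTC-4).
Pablo ∩ Keanu: 11:15-14:30.
Pablo ∩ Keanu ∩ Dmitri: 11:15-14:30.
Pablo ∩ Keanu ∩ Dmitri ∩ Ulla: 11:15-14:30.
Pablo ∩ Keanu ∩ Dmitri ∩ Ulla ∩ Sam: 11:15-14:30.
Pablo ∩ Keanu ∩ Dmitri ∩ Ulla ∩ Sam ∩ Sven: 12:15-14:30.
Pablo ∩ Keanu ∩ Dmitri ∩ Ulla ∩ Sam ∩ Sven ∩ Ximena: 12:15-14:30.

12:15-14:30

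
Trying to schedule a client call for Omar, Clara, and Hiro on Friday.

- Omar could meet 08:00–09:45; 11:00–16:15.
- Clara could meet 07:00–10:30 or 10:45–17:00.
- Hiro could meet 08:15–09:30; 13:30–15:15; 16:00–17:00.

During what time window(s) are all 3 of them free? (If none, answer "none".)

Omar ∩ Clara: 08:00-09:45, 11:00-16:15.
Omar ∩ Clara ∩ Hiro: 08:15-09:30, 13:30-15:15, 16:00-16:15.

08:15-09:30, 13:30-15:15, 16:00-16:15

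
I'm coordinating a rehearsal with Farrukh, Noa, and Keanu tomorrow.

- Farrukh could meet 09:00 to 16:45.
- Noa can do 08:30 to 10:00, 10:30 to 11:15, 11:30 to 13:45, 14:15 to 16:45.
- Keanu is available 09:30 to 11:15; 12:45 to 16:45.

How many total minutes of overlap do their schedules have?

285

Farrukh ∩ Noa: 09:00-10:00, 10:30-11:15, 11:30-13:45, 14:15-16:45.
Farrukh ∩ Noa ∩ Keanu: 09:30-10:00, 10:30-11:15, 12:45-13:45, 14:15-16:45.
Summing the common windows: 30 + 45 + 60 + 150 = 285 minutes.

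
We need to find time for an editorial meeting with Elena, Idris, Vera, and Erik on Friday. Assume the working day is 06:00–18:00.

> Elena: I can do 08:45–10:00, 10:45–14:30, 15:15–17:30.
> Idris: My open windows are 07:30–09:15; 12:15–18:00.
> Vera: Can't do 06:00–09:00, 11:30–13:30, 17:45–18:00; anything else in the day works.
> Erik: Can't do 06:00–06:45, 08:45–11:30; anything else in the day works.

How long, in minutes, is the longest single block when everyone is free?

Elena free: 08:45-10:00, 10:45-14:30, 15:15-17:30.
Idris free: 07:30-09:15, 12:15-18:00.
Vera free: 09:00-11:30, 13:30-17:45 (invert busy blocks within the working day).
Erik free: 06:45-08:45, 11:30-18:00 (invert busy blocks within the working day).
Elena ∩ Idris: 08:45-09:15, 12:15-14:30, 15:15-17:30.
Elena ∩ Idris ∩ Vera: 09:00-09:15, 13:30-14:30, 15:15-17:30.
Elena ∩ Idris ∩ Vera ∩ Erik: 13:30-14:30, 15:15-17:30.
The longest is 15:15-17:30 at 135 minutes.

135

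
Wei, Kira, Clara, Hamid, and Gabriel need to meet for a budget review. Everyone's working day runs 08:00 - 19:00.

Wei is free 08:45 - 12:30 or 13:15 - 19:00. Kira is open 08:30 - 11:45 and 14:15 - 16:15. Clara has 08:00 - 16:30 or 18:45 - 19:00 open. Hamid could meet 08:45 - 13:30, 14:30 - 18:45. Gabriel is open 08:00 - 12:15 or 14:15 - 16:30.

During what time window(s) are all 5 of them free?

08:45-11:45, 14:30-16:15

Wei ∩ Kira: 08:45-11:45, 14:15-16:15.
Wei ∩ Kira ∩ Clara: 08:45-11:45, 14:15-16:15.
Wei ∩ Kira ∩ Clara ∩ Hamid: 08:45-11:45, 14:30-16:15.
Wei ∩ Kira ∩ Clara ∩ Hamid ∩ Gabriel: 08:45-11:45, 14:30-16:15.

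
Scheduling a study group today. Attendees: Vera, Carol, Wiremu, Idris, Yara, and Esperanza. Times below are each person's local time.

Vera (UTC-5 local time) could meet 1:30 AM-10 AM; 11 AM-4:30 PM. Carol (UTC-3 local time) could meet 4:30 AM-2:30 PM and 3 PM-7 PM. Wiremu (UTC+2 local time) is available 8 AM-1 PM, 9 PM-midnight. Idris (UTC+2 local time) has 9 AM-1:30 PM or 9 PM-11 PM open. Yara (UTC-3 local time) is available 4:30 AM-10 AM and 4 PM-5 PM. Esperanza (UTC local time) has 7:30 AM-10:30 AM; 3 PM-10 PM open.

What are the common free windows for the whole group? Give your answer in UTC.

Vera in UTC: 06:30-15:00, 16:00-21:30 (add 5h to convert from UTC-5).
Carol in UTC: 07:30-17:30, 18:00-22:00 (add 3h to convert from UTC-3).
Wiremu in UTC: 06:00-11:00, 19:00-22:00 (subtract 2h to convert from UTC+2).
Idris in UTC: 07:00-11:30, 19:00-21:00 (subtract 2h to convert from UTC+2).
Yara in UTC: 07:30-13:00, 19:00-20:00 (add 3h to convert from UTC-3).
Esperanza in UTC: 07:30-10:30, 15:00-22:00.
Vera ∩ Carol: 07:30-15:00, 16:00-17:30, 18:00-21:30.
Vera ∩ Carol ∩ Wiremu: 07:30-11:00, 19:00-21:30.
Vera ∩ Carol ∩ Wiremu ∩ Idris: 07:30-11:00, 19:00-21:00.
Vera ∩ Carol ∩ Wiremu ∩ Idris ∩ Yara: 07:30-11:00, 19:00-20:00.
Vera ∩ Carol ∩ Wiremu ∩ Idris ∩ Yara ∩ Esperanza: 07:30-10:30, 19:00-20:00.

07:30-10:30, 19:00-20:00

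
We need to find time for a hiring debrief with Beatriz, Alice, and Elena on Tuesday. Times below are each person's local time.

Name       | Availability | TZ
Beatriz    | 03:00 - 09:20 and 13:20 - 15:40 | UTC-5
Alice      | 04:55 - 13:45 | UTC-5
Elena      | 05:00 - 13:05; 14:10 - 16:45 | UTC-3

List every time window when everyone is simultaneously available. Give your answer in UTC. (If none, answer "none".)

09:55-14:20, 18:20-18:45

Beatriz in UTC: 08:00-14:20, 18:20-20:40 (add 5h to convert from UTC-5).
Alice in UTC: 09:55-18:45 (add 5h to convert from UTC-5).
Elena in UTC: 08:00-16:05, 17:10-19:45 (add 3h to convert from UTC-3).
Beatriz ∩ Alice: 09:55-14:20, 18:20-18:45.
Beatriz ∩ Alice ∩ Elena: 09:55-14:20, 18:20-18:45.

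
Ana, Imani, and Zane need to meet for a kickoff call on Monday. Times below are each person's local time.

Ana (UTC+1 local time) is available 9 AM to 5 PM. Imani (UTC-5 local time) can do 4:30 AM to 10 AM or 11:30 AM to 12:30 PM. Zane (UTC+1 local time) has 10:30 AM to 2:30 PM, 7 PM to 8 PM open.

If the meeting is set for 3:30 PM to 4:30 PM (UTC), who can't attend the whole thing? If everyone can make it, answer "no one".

Ana in UTC: 08:00-16:00 (subtract 1h to convert from UTC+1).
Imani in UTC: 09:30-15:00, 16:30-17:30 (add 5h to convert from UTC-5).
Zane in UTC: 09:30-13:30, 18:00-19:00 (subtract 1h to convert from UTC+1).
Ana: not fully free for 15:30-16:30. Imani: not fully free for 15:30-16:30. Zane: not fully free for 15:30-16:30.

Ana, Imani, Zane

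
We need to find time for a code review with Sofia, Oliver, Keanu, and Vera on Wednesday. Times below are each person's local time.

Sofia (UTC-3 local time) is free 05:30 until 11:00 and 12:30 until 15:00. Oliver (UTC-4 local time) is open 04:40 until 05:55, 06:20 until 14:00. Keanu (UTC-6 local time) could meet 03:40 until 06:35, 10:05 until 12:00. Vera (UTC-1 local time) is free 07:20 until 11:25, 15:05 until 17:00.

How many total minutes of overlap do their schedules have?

255

Sofia in UTC: 08:30-14:00, 15:30-18:00 (add 3h to convert from UTC-3).
Oliver in UTC: 08:40-09:55, 10:20-18:00 (add 4h to convert from UTC-4).
Keanu in UTC: 09:40-12:35, 16:05-18:00 (add 6h to convert from UTC-6).
Vera in UTC: 08:20-12:25, 16:05-18:00 (add 1h to convert from UTC-1).
Sofia ∩ Oliver: 08:40-09:55, 10:20-14:00, 15:30-18:00.
Sofia ∩ Oliver ∩ Keanu: 09:40-09:55, 10:20-12:35, 16:05-18:00.
Sofia ∩ Oliver ∩ Keanu ∩ Vera: 09:40-09:55, 10:20-12:25, 16:05-18:00.
Those are the intersection windows.
Summing the common windows: 15 + 125 + 115 = 255 minutes.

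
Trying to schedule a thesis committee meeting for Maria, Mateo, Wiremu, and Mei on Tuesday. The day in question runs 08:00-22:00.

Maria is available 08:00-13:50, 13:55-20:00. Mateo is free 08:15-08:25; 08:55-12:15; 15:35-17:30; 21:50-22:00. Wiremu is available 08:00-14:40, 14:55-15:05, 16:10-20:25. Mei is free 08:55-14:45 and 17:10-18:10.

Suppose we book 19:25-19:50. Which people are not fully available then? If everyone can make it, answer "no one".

Maria: free for 19:25-19:50. Mateo: not fully free for 19:25-19:50. Wiremu: free for 19:25-19:50. Mei: not fully free for 19:25-19:50.

Mateo, Mei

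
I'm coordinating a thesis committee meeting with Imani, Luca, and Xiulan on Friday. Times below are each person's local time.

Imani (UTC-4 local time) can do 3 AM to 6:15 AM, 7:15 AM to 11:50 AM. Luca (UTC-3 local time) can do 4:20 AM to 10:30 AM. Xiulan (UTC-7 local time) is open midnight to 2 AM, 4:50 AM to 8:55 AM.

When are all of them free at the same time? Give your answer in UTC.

07:20-09:00, 11:50-13:30

Imani in UTC: 07:00-10:15, 11:15-15:50 (add 4h to convert from UTC-4).
Luca in UTC: 07:20-13:30 (add 3h to convert from UTC-3).
Xiulan in UTC: 07:00-09:00, 11:50-15:55 (add 7h to convert from UTC-7).
Imani ∩ Luca: 07:20-10:15, 11:15-13:30.
Imani ∩ Luca ∩ Xiulan: 07:20-09:00, 11:50-13:30.
Those are the intersection windows.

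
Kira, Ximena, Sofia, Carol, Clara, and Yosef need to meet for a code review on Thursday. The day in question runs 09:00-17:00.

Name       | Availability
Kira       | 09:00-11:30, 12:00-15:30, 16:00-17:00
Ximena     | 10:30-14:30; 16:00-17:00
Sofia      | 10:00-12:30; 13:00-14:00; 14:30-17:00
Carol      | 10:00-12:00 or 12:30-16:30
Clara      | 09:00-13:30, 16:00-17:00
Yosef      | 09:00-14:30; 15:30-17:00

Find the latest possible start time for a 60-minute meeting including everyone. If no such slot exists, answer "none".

Kira ∩ Ximena: 10:30-11:30, 12:00-14:30, 16:00-17:00.
Kira ∩ Ximena ∩ Sofia: 10:30-11:30, 12:00-12:30, 13:00-14:00, 16:00-17:00.
Kira ∩ Ximena ∩ Sofia ∩ Carol: 10:30-11:30, 13:00-14:00, 16:00-16:30.
Kira ∩ Ximena ∩ Sofia ∩ Carol ∩ Clara: 10:30-11:30, 13:00-13:30, 16:00-16:30.
Kira ∩ Ximena ∩ Sofia ∩ Carol ∩ Clara ∩ Yosef: 10:30-11:30, 13:00-13:30, 16:00-16:30.
Those are the intersection windows.
The last common window of at least 60 minutes is 10:30-11:30; a 60-minute meeting can start as late as 10:30 and still end by 11:30.

10:30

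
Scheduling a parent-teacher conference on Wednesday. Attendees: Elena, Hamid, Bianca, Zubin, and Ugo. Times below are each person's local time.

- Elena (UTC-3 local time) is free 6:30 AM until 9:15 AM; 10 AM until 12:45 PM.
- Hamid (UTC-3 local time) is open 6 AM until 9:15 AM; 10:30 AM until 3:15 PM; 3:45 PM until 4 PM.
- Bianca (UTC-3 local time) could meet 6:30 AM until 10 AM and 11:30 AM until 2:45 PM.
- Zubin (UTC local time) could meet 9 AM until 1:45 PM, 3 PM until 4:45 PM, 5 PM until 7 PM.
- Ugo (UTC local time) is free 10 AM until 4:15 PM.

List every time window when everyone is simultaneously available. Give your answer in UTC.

Elena in UTC: 09:30-12:15, 13:00-15:45 (add 3h to convert from UTC-3).
Hamid in UTC: 09:00-12:15, 13:30-18:15, 18:45-19:00 (add 3h to convert from UTC-3).
Bianca in UTC: 09:30-13:00, 14:30-17:45 (add 3h to convert from UTC-3).
Zubin in UTC: 09:00-13:45, 15:00-16:45, 17:00-19:00.
Ugo in UTC: 10:00-16:15.
Elena ∩ Hamid: 09:30-12:15, 13:30-15:45.
Elena ∩ Hamid ∩ Bianca: 09:30-12:15, 14:30-15:45.
Elena ∩ Hamid ∩ Bianca ∩ Zubin: 09:30-12:15, 15:00-15:45.
Elena ∩ Hamid ∩ Bianca ∩ Zubin ∩ Ugo: 10:00-12:15, 15:00-15:45.

10:00-12:15, 15:00-15:45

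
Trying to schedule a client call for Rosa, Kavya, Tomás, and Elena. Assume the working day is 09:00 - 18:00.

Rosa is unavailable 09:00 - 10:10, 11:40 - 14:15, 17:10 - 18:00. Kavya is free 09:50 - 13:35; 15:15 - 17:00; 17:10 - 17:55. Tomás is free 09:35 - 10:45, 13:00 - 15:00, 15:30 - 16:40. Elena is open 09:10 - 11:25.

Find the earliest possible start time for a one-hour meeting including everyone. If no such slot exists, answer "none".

none

Rosa free: 10:10-11:40, 14:15-17:10 (invert busy blocks within the working day).
Kavya free: 09:50-13:35, 15:15-17:00, 17:10-17:55.
Tomás free: 09:35-10:45, 13:00-15:00, 15:30-16:40.
Elena free: 09:10-11:25.
Rosa ∩ Kavya: 10:10-11:40, 15:15-17:00.
Rosa ∩ Kavya ∩ Tomás: 10:10-10:45, 15:30-16:40.
Rosa ∩ Kavya ∩ Tomás ∩ Elena: 10:10-10:45.
No common window is at least 60 minutes long.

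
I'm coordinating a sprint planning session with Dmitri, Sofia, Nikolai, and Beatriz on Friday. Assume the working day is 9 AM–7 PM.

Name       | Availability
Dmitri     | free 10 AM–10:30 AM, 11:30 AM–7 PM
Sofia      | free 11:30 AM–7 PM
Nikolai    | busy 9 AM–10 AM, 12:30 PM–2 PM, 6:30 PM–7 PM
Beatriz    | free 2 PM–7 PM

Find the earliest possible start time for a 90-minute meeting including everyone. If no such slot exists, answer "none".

14:00

Dmitri free: 10:00-10:30, 11:30-19:00.
Sofia free: 11:30-19:00.
Nikolai free: 10:00-12:30, 14:00-18:30 (invert busy blocks within the working day).
Beatriz free: 14:00-19:00.
Dmitri ∩ Sofia: 11:30-19:00.
Dmitri ∩ Sofia ∩ Nikolai: 11:30-12:30, 14:00-18:30.
Dmitri ∩ Sofia ∩ Nikolai ∩ Beatriz: 14:00-18:30.
Those are the intersection windows.
The first common window of at least 90 minutes is 14:00-18:30, so the earliest start is 14:00.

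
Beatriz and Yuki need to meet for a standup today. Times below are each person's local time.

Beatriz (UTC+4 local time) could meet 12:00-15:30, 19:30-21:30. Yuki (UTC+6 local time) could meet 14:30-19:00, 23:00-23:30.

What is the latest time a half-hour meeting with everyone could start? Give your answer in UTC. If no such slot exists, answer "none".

Beatriz in UTC: 08:00-11:30, 15:30-17:30 (subtract 4h to convert from UTC+4).
Yuki in UTC: 08:30-13:00, 17:00-17:30 (subtract 6h to convert from UTC+6).
Beatriz ∩ Yuki: 08:30-11:30, 17:00-17:30.
The last common window of at least 30 minutes is 17:00-17:30; a 30-minute meeting can start as late as 17:00 and still end by 17:30.

17:00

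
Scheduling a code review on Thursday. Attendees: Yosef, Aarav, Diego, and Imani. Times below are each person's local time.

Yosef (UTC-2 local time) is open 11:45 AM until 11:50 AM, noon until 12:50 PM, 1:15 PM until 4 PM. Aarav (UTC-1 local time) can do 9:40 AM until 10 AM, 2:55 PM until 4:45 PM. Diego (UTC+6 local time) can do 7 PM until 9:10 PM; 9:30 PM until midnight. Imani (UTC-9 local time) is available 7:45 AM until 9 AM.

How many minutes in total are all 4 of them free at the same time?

Yosef in UTC: 13:45-13:50, 14:00-14:50, 15:15-18:00 (add 2h to convert from UTC-2).
Aarav in UTC: 10:40-11:00, 15:55-17:45 (add 1h to convert from UTC-1).
Diego in UTC: 13:00-15:10, 15:30-18:00 (subtract 6h to convert from UTC+6).
Imani in UTC: 16:45-18:00 (add 9h to convert from UTC-9).
Yosef ∩ Aarav: 15:55-17:45.
Yosef ∩ Aarav ∩ Diego: 15:55-17:45.
Yosef ∩ Aarav ∩ Diego ∩ Imani: 16:45-17:45.
That's a single block of 60 minutes.

60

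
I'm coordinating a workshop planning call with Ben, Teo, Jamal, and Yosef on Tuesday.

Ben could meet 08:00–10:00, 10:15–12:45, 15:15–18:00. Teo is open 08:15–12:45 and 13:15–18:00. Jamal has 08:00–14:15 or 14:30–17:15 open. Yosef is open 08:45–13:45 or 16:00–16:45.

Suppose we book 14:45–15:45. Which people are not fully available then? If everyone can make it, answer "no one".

Ben, Yosef

Ben: not fully free for 14:45-15:45. Teo: free for 14:45-15:45. Jamal: free for 14:45-15:45. Yosef: not fully free for 14:45-15:45.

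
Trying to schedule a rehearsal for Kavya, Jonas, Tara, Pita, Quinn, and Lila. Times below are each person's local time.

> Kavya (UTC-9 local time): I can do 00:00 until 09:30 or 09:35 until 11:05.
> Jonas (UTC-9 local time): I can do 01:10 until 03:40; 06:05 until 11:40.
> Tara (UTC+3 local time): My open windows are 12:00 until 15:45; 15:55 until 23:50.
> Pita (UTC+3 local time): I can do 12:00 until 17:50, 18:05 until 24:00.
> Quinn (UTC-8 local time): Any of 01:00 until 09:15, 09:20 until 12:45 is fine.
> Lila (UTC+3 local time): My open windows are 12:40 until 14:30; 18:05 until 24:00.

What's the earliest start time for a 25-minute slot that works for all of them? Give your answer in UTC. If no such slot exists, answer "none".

Kavya in UTC: 09:00-18:30, 18:35-20:05 (add 9h to convert from UTC-9).
Jonas in UTC: 10:10-12:40, 15:05-20:40 (add 9h to convert from UTC-9).
Tara in UTC: 09:00-12:45, 12:55-20:50 (subtract 3h to convert from UTC+3).
Pita in UTC: 09:00-14:50, 15:05-21:00 (subtract 3h to convert from UTC+3).
Quinn in UTC: 09:00-17:15, 17:20-20:45 (add 8h to convert from UTC-8).
Lila in UTC: 09:40-11:30, 15:05-21:00 (subtract 3h to convert from UTC+3).
Kavya ∩ Jonas: 10:10-12:40, 15:05-18:30, 18:35-20:05.
Kavya ∩ Jonas ∩ Tara: 10:10-12:40, 15:05-18:30, 18:35-20:05.
Kavya ∩ Jonas ∩ Tara ∩ Pita: 10:10-12:40, 15:05-18:30, 18:35-20:05.
Kavya ∩ Jonas ∩ Tara ∩ Pita ∩ Quinn: 10:10-12:40, 15:05-17:15, 17:20-18:30, 18:35-20:05.
Kavya ∩ Jonas ∩ Tara ∩ Pita ∩ Quinn ∩ Lila: 10:10-11:30, 15:05-17:15, 17:20-18:30, 18:35-20:05.
The first common window of at least 25 minutes is 10:10-11:30, so the earliest start is 10:10.

10:10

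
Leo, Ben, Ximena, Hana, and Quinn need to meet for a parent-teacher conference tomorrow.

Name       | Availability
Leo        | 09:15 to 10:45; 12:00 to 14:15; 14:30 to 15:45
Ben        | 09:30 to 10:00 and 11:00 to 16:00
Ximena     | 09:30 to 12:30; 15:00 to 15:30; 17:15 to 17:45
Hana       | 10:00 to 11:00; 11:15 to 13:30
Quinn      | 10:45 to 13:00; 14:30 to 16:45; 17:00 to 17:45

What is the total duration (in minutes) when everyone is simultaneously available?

30

Leo ∩ Ben: 09:30-10:00, 12:00-14:15, 14:30-15:45.
Leo ∩ Ben ∩ Ximena: 09:30-10:00, 12:00-12:30, 15:00-15:30.
Leo ∩ Ben ∩ Ximena ∩ Hana: 12:00-12:30.
Leo ∩ Ben ∩ Ximena ∩ Hana ∩ Quinn: 12:00-12:30.
Those are the intersection windows.
That's a single block of 30 minutes.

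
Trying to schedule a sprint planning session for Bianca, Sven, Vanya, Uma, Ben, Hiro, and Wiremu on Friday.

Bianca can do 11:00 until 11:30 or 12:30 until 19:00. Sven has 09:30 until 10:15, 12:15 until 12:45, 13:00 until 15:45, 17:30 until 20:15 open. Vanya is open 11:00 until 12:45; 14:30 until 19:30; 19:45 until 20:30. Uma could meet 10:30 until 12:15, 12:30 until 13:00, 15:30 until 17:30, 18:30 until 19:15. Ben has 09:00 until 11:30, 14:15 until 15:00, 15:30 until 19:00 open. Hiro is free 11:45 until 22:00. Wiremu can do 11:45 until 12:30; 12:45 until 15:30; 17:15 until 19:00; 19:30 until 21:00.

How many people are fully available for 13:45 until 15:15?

Bianca, Sven, Hiro, and Wiremu can make the full 13:45-15:15 slot — that's 4.

4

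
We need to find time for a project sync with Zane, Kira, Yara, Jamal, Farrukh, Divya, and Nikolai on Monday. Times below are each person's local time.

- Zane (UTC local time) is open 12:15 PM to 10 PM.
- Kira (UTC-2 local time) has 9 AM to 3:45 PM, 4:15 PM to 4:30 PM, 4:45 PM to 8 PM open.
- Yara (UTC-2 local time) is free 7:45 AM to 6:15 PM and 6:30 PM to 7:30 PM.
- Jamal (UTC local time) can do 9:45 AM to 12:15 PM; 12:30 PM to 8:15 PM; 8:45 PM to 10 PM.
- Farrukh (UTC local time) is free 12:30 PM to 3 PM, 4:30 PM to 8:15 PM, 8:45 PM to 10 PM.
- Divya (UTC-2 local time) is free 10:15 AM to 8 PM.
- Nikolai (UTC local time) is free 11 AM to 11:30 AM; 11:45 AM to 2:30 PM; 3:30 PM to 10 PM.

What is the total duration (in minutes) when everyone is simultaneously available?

345

Zane in UTC: 12:15-22:00.
Kira in UTC: 11:00-17:45, 18:15-18:30, 18:45-22:00 (add 2h to convert from UTC-2).
Yara in UTC: 09:45-20:15, 20:30-21:30 (add 2h to convert from UTC-2).
Jamal in UTC: 09:45-12:15, 12:30-20:15, 20:45-22:00.
Farrukh in UTC: 12:30-15:00, 16:30-20:15, 20:45-22:00.
Divya in UTC: 12:15-22:00 (add 2h to convert from UTC-2).
Nikolai in UTC: 11:00-11:30, 11:45-14:30, 15:30-22:00.
Zane ∩ Kira: 12:15-17:45, 18:15-18:30, 18:45-22:00.
Zane ∩ Kira ∩ Yara: 12:15-17:45, 18:15-18:30, 18:45-20:15, 20:30-21:30.
Zane ∩ Kira ∩ Yara ∩ Jamal: 12:30-17:45, 18:15-18:30, 18:45-20:15, 20:45-21:30.
Zane ∩ Kira ∩ Yara ∩ Jamal ∩ Farrukh: 12:30-15:00, 16:30-17:45, 18:15-18:30, 18:45-20:15, 20:45-21:30.
Zane ∩ Kira ∩ Yara ∩ Jamal ∩ Farrukh ∩ Divya: 12:30-15:00, 16:30-17:45, 18:15-18:30, 18:45-20:15, 20:45-21:30.
Zane ∩ Kira ∩ Yara ∩ Jamal ∩ Farrukh ∩ Divya ∩ Nikolai: 12:30-14:30, 16:30-17:45, 18:15-18:30, 18:45-20:15, 20:45-21:30.
Summing the common windows: 120 + 75 + 15 + 90 + 45 = 345 minutes.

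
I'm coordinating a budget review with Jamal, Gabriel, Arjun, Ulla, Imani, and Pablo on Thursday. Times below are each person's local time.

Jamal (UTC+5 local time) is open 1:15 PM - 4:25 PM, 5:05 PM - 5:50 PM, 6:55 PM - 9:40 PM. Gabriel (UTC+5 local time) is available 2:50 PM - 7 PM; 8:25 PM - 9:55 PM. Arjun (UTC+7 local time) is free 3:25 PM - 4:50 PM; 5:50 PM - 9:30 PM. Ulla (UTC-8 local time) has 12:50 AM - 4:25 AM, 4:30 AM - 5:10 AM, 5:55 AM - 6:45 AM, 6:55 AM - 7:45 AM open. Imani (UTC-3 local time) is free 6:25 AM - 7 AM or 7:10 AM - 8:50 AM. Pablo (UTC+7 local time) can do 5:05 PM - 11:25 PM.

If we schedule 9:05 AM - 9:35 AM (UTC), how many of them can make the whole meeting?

3

Jamal in UTC: 08:15-11:25, 12:05-12:50, 13:55-16:40 (subtract 5h to convert from UTC+5).
Gabriel in UTC: 09:50-14:00, 15:25-16:55 (subtract 5h to convert from UTC+5).
Arjun in UTC: 08:25-09:50, 10:50-14:30 (subtract 7h to convert from UTC+7).
Ulla in UTC: 08:50-12:25, 12:30-13:10, 13:55-14:45, 14:55-15:45 (add 8h to convert from UTC-8).
Imani in UTC: 09:25-10:00, 10:10-11:50 (add 3h to convert from UTC-3).
Pablo in UTC: 10:05-16:25 (subtract 7h to convert from UTC+7).
Jamal, Arjun, and Ulla can make the full 09:05-09:35 slot — that's 3.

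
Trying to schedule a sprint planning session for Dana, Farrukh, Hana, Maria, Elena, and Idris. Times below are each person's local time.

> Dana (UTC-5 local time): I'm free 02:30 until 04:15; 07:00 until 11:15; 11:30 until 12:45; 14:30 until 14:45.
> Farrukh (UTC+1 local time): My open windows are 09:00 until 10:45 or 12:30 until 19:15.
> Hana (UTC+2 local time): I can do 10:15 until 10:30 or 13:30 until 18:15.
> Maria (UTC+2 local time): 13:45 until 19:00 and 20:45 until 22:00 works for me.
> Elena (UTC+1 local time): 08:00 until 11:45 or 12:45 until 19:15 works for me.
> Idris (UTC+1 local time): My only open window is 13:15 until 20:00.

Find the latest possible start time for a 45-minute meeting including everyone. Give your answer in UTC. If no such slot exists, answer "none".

Dana in UTC: 07:30-09:15, 12:00-16:15, 16:30-17:45, 19:30-19:45 (add 5h to convert from UTC-5).
Farrukh in UTC: 08:00-09:45, 11:30-18:15 (subtract 1h to convert from UTC+1).
Hana in UTC: 08:15-08:30, 11:30-16:15 (subtract 2h to convert from UTC+2).
Maria in UTC: 11:45-17:00, 18:45-20:00 (subtract 2h to convert from UTC+2).
Elena in UTC: 07:00-10:45, 11:45-18:15 (subtract 1h to convert from UTC+1).
Idris in UTC: 12:15-19:00 (subtract 1h to convert from UTC+1).
Dana ∩ Farrukh: 08:00-09:15, 12:00-16:15, 16:30-17:45.
Dana ∩ Farrukh ∩ Hana: 08:15-08:30, 12:00-16:15.
Dana ∩ Farrukh ∩ Hana ∩ Maria: 12:00-16:15.
Dana ∩ Farrukh ∩ Hana ∩ Maria ∩ Elena: 12:00-16:15.
Dana ∩ Farrukh ∩ Hana ∩ Maria ∩ Elena ∩ Idris: 12:15-16:15.
The last common window of at least 45 minutes is 12:15-16:15; a 45-minute meeting can start as late as 15:30 and still end by 16:15.

15:30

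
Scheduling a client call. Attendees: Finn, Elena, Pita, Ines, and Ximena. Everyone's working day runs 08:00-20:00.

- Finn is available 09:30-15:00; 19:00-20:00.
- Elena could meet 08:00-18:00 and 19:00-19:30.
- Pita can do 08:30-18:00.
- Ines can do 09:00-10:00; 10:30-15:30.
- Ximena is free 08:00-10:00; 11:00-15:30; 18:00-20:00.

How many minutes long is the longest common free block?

Finn ∩ Elena: 09:30-15:00, 19:00-19:30.
Finn ∩ Elena ∩ Pita: 09:30-15:00.
Finn ∩ Elena ∩ Pita ∩ Ines: 09:30-10:00, 10:30-15:00.
Finn ∩ Elena ∩ Pita ∩ Ines ∩ Ximena: 09:30-10:00, 11:00-15:00.
The longest is 11:00-15:00 at 240 minutes.

240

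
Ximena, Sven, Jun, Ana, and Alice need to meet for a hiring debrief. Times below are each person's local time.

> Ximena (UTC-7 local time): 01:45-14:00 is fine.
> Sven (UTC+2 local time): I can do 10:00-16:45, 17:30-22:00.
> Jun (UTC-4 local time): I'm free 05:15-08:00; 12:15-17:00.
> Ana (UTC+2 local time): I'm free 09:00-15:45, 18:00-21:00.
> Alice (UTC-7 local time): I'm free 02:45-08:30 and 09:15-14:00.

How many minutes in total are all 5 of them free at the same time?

Ximena in UTC: 08:45-21:00 (add 7h to convert from UTC-7).
Sven in UTC: 08:00-14:45, 15:30-20:00 (subtract 2h to convert from UTC+2).
Jun in UTC: 09:15-12:00, 16:15-21:00 (add 4h to convert from UTC-4).
Ana in UTC: 07:00-13:45, 16:00-19:00 (subtract 2h to convert from UTC+2).
Alice in UTC: 09:45-15:30, 16:15-21:00 (add 7h to convert from UTC-7).
Ximena ∩ Sven: 08:45-14:45, 15:30-20:00.
Ximena ∩ Sven ∩ Jun: 09:15-12:00, 16:15-20:00.
Ximena ∩ Sven ∩ Jun ∩ Ana: 09:15-12:00, 16:15-19:00.
Ximena ∩ Sven ∩ Jun ∩ Ana ∩ Alice: 09:45-12:00, 16:15-19:00.
Those are the intersection windows.
Summing the common windows: 135 + 165 = 300 minutes.

300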